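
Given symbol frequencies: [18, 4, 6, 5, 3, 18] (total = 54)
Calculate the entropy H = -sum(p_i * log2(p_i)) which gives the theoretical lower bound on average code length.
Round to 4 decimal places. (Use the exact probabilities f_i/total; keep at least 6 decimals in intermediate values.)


Per-symbol terms -p_i * log2(p_i) with p_i = f_i/54:
  p = 18/54 = 0.333333: log2(p) = -1.584963, -p*log2(p) = 0.528321
  p = 4/54 = 0.074074: log2(p) = -3.754888, -p*log2(p) = 0.278140
  p = 6/54 = 0.111111: log2(p) = -3.169925, -p*log2(p) = 0.352214
  p = 5/54 = 0.092593: log2(p) = -3.432959, -p*log2(p) = 0.317867
  p = 3/54 = 0.055556: log2(p) = -4.169925, -p*log2(p) = 0.231663
  p = 18/54 = 0.333333: log2(p) = -1.584963, -p*log2(p) = 0.528321
H = 0.528321 + 0.278140 + 0.352214 + 0.317867 + 0.231663 + 0.528321 = 2.236526

H = 2.2365 bits/symbol


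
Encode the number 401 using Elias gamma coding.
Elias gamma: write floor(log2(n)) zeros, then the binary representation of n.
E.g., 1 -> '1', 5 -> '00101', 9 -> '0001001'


num_bits = floor(log2(401)) + 1 = 9
leading_zeros = num_bits - 1 = 8
binary(401) = 110010001

Elias gamma(401) = '00000000' + '110010001' = 00000000110010001 (17 bits)


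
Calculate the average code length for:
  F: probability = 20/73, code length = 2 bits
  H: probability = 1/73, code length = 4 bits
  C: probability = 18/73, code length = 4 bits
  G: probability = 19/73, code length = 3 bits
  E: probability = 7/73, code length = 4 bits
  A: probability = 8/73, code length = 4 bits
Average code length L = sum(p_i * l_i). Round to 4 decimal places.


Weighted contributions p_i * l_i:
  F: (20/73) * 2 = 40/73
  H: (1/73) * 4 = 4/73
  C: (18/73) * 4 = 72/73
  G: (19/73) * 3 = 57/73
  E: (7/73) * 4 = 28/73
  A: (8/73) * 4 = 32/73
Sum = (40 + 4 + 72 + 57 + 28 + 32)/73 = 233/73

L = 233/73 = 3.1918 bits/symbol


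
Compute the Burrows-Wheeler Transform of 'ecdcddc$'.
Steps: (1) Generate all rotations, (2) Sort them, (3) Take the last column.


Rotations (sorted):
  0: $ecdcddc -> last char: c
  1: c$ecdcdd -> last char: d
  2: cdcddc$e -> last char: e
  3: cddc$ecd -> last char: d
  4: dc$ecdcd -> last char: d
  5: dcddc$ec -> last char: c
  6: ddc$ecdc -> last char: c
  7: ecdcddc$ -> last char: $


BWT = cdeddcc$


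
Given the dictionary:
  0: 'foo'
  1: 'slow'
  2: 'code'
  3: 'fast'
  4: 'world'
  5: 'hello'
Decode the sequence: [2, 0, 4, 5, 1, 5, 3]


Look up each index in the dictionary:
  2 -> 'code'
  0 -> 'foo'
  4 -> 'world'
  5 -> 'hello'
  1 -> 'slow'
  5 -> 'hello'
  3 -> 'fast'

Decoded: "code foo world hello slow hello fast"


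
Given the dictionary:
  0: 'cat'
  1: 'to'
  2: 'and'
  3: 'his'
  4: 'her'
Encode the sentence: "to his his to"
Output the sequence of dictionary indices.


Look up each word in the dictionary:
  'to' -> 1
  'his' -> 3
  'his' -> 3
  'to' -> 1

Encoded: [1, 3, 3, 1]


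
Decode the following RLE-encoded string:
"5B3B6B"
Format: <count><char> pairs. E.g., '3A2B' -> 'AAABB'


Expanding each <count><char> pair:
  5B -> 'BBBBB'
  3B -> 'BBB'
  6B -> 'BBBBBB'

Decoded = BBBBBBBBBBBBBB


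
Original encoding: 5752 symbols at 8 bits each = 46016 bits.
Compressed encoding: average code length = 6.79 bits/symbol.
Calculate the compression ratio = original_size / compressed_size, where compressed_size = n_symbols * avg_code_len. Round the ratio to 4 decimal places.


original_size = n_symbols * orig_bits = 5752 * 8 = 46016 bits
compressed_size = n_symbols * avg_code_len = 5752 * 6.79 = 39056.08 bits
ratio = original_size / compressed_size = 46016 / 39056.08 = 1.1782

Compression ratio = 1.1782


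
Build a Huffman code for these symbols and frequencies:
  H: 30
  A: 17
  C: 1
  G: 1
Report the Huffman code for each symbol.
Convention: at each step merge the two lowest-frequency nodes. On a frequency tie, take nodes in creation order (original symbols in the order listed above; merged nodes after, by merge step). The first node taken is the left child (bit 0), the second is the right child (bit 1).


Huffman tree construction:
Step 1: Merge C(1) + G(1) = 2
Step 2: Merge (C+G)(2) + A(17) = 19
Step 3: Merge ((C+G)+A)(19) + H(30) = 49
Read each symbol's code off the tree from the root (left child = 0, right child = 1).

Codes:
  H: 1 (length 1)
  A: 01 (length 2)
  C: 000 (length 3)
  G: 001 (length 3)
Average code length: 70/49 = 1.4286 bits/symbol


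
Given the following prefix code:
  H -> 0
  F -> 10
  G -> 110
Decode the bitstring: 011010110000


Decoding step by step:
Bits 0 -> H
Bits 110 -> G
Bits 10 -> F
Bits 110 -> G
Bits 0 -> H
Bits 0 -> H
Bits 0 -> H


Decoded message: HGFGHHH


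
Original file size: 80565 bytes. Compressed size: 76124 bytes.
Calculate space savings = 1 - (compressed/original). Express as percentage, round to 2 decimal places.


ratio = compressed/original = 76124/80565 = 0.944877
savings = 1 - ratio = 1 - 0.944877 = 0.055123
as a percentage: 0.055123 * 100 = 5.51%

Space savings = 1 - 76124/80565 = 5.51%


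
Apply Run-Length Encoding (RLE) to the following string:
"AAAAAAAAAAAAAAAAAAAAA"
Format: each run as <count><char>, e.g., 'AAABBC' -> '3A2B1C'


Scanning runs left to right:
  i=0: run of 'A' x 21 -> '21A'

RLE = 21A


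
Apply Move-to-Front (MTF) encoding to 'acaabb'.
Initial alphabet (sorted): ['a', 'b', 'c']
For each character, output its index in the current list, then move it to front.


MTF encoding:
'a': index 0 in ['a', 'b', 'c'] -> ['a', 'b', 'c']
'c': index 2 in ['a', 'b', 'c'] -> ['c', 'a', 'b']
'a': index 1 in ['c', 'a', 'b'] -> ['a', 'c', 'b']
'a': index 0 in ['a', 'c', 'b'] -> ['a', 'c', 'b']
'b': index 2 in ['a', 'c', 'b'] -> ['b', 'a', 'c']
'b': index 0 in ['b', 'a', 'c'] -> ['b', 'a', 'c']


Output: [0, 2, 1, 0, 2, 0]


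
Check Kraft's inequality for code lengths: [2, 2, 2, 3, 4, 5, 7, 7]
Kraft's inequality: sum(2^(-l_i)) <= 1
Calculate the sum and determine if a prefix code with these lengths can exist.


Sum = 2^(-2) + 2^(-2) + 2^(-2) + 2^(-3) + 2^(-4) + 2^(-5) + 2^(-7) + 2^(-7)
    = 0.25 + 0.25 + 0.25 + 0.125 + 0.0625 + 0.03125 + 0.0078125 + 0.0078125
    = 126/128 = 0.984375
Since 0.984375 <= 1, Kraft's inequality IS satisfied.
A prefix code with these lengths CAN exist.

Kraft sum = 0.984375. Satisfied.


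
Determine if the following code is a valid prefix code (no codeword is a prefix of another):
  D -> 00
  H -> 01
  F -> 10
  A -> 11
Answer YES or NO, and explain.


Checking each pair (does one codeword prefix another?):
  D='00' vs H='01': no prefix
  D='00' vs F='10': no prefix
  D='00' vs A='11': no prefix
  H='01' vs D='00': no prefix
  H='01' vs F='10': no prefix
  H='01' vs A='11': no prefix
  F='10' vs D='00': no prefix
  F='10' vs H='01': no prefix
  F='10' vs A='11': no prefix
  A='11' vs D='00': no prefix
  A='11' vs H='01': no prefix
  A='11' vs F='10': no prefix
No violation found over all pairs.

YES -- this is a valid prefix code. No codeword is a prefix of any other codeword.


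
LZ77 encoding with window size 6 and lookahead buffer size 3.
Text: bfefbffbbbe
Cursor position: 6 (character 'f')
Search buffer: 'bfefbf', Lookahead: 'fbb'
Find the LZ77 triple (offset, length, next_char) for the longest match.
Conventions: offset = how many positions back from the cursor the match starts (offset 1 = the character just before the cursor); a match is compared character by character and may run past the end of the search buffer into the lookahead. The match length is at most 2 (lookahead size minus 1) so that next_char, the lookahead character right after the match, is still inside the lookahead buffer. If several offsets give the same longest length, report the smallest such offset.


Try each offset into the search buffer:
  offset=1 (pos 5, char 'f'): match length 1
  offset=2 (pos 4, char 'b'): match length 0
  offset=3 (pos 3, char 'f'): match length 2
  offset=4 (pos 2, char 'e'): match length 0
  offset=5 (pos 1, char 'f'): match length 1
  offset=6 (pos 0, char 'b'): match length 0
Longest match has length 2 at offset 3.
next_char = character at position 6 + 2 = 8 -> 'b'

Best match: offset=3, length=2 (matching 'fb' starting at position 3)
LZ77 triple: (3, 2, 'b')


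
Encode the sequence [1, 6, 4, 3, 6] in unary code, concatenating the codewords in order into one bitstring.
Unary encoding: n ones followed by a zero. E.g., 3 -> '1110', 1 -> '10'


Encode each number as n ones followed by a terminating 0:
  1 -> 10 (2 bits)
  6 -> 1111110 (7 bits)
  4 -> 11110 (5 bits)
  3 -> 1110 (4 bits)
  6 -> 1111110 (7 bits)
Total length = 2 + 7 + 5 + 4 + 7 = 25 bits.

Unary([1, 6, 4, 3, 6]) = 1011111101111011101111110 (25 bits)


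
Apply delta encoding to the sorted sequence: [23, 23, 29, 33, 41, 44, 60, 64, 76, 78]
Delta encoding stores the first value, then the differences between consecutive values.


First value: 23
Deltas:
  23 - 23 = 0
  29 - 23 = 6
  33 - 29 = 4
  41 - 33 = 8
  44 - 41 = 3
  60 - 44 = 16
  64 - 60 = 4
  76 - 64 = 12
  78 - 76 = 2


Delta encoded: [23, 0, 6, 4, 8, 3, 16, 4, 12, 2]


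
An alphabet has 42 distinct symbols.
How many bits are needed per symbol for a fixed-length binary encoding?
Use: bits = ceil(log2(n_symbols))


log2(42) = 5.3923
Bracket: 2^5 = 32 < 42 <= 2^6 = 64
So ceil(log2(42)) = 6

bits = ceil(log2(42)) = ceil(5.3923) = 6 bits


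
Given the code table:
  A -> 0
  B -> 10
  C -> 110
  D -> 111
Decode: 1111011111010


Decoding:
111 -> D
10 -> B
111 -> D
110 -> C
10 -> B


Result: DBDCB


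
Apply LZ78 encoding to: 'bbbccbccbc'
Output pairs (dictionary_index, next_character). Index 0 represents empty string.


LZ78 encoding steps:
Dictionary: {0: ''}
Step 1: w='' (idx 0), next='b' -> output (0, 'b'), add 'b' as idx 1
Step 2: w='b' (idx 1), next='b' -> output (1, 'b'), add 'bb' as idx 2
Step 3: w='' (idx 0), next='c' -> output (0, 'c'), add 'c' as idx 3
Step 4: w='c' (idx 3), next='b' -> output (3, 'b'), add 'cb' as idx 4
Step 5: w='c' (idx 3), next='c' -> output (3, 'c'), add 'cc' as idx 5
Step 6: w='b' (idx 1), next='c' -> output (1, 'c'), add 'bc' as idx 6


Encoded: [(0, 'b'), (1, 'b'), (0, 'c'), (3, 'b'), (3, 'c'), (1, 'c')]


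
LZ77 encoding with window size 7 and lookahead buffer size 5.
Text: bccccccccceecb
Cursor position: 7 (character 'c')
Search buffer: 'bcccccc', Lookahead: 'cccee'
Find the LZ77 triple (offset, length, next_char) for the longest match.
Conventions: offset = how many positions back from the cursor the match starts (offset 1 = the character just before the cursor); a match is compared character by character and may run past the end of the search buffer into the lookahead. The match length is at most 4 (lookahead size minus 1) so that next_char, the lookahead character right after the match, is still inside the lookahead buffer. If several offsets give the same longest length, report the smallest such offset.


Try each offset into the search buffer:
  offset=1 (pos 6, char 'c'): match length 3
  offset=2 (pos 5, char 'c'): match length 3
  offset=3 (pos 4, char 'c'): match length 3
  offset=4 (pos 3, char 'c'): match length 3
  offset=5 (pos 2, char 'c'): match length 3
  offset=6 (pos 1, char 'c'): match length 3
  offset=7 (pos 0, char 'b'): match length 0
Longest match has length 3, found at offsets 1, 2, 3, 4, 5, 6; take the smallest, offset 1.
next_char = character at position 7 + 3 = 10 -> 'e'

Best match: offset=1, length=3 (matching 'ccc' starting at position 6)
LZ77 triple: (1, 3, 'e')


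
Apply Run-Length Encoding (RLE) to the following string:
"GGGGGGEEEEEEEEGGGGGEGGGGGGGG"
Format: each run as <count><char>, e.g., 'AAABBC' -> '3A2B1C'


Scanning runs left to right:
  i=0: run of 'G' x 6 -> '6G'
  i=6: run of 'E' x 8 -> '8E'
  i=14: run of 'G' x 5 -> '5G'
  i=19: run of 'E' x 1 -> '1E'
  i=20: run of 'G' x 8 -> '8G'

RLE = 6G8E5G1E8G


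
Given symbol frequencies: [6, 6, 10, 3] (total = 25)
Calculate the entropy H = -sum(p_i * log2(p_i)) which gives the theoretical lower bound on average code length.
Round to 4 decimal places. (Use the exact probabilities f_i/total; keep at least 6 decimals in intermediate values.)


Per-symbol terms -p_i * log2(p_i) with p_i = f_i/25:
  p = 6/25 = 0.240000: log2(p) = -2.058894, -p*log2(p) = 0.494134
  p = 6/25 = 0.240000: log2(p) = -2.058894, -p*log2(p) = 0.494134
  p = 10/25 = 0.400000: log2(p) = -1.321928, -p*log2(p) = 0.528771
  p = 3/25 = 0.120000: log2(p) = -3.058894, -p*log2(p) = 0.367067
H = 0.494134 + 0.494134 + 0.528771 + 0.367067 = 1.884106

H = 1.8841 bits/symbol


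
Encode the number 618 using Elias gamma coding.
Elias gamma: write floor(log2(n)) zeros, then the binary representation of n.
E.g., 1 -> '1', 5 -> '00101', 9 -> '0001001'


num_bits = floor(log2(618)) + 1 = 10
leading_zeros = num_bits - 1 = 9
binary(618) = 1001101010

Elias gamma(618) = '000000000' + '1001101010' = 0000000001001101010 (19 bits)


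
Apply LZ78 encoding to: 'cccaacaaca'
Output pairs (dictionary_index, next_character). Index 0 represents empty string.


LZ78 encoding steps:
Dictionary: {0: ''}
Step 1: w='' (idx 0), next='c' -> output (0, 'c'), add 'c' as idx 1
Step 2: w='c' (idx 1), next='c' -> output (1, 'c'), add 'cc' as idx 2
Step 3: w='' (idx 0), next='a' -> output (0, 'a'), add 'a' as idx 3
Step 4: w='a' (idx 3), next='c' -> output (3, 'c'), add 'ac' as idx 4
Step 5: w='a' (idx 3), next='a' -> output (3, 'a'), add 'aa' as idx 5
Step 6: w='c' (idx 1), next='a' -> output (1, 'a'), add 'ca' as idx 6


Encoded: [(0, 'c'), (1, 'c'), (0, 'a'), (3, 'c'), (3, 'a'), (1, 'a')]


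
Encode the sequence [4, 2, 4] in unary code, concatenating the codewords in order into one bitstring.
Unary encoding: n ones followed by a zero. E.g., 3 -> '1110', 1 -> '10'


Encode each number as n ones followed by a terminating 0:
  4 -> 11110 (5 bits)
  2 -> 110 (3 bits)
  4 -> 11110 (5 bits)
Total length = 5 + 3 + 5 = 13 bits.

Unary([4, 2, 4]) = 1111011011110 (13 bits)


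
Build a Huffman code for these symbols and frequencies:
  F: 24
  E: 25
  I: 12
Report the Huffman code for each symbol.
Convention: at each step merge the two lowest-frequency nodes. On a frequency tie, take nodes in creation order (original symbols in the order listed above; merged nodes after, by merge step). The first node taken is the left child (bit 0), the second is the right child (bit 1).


Huffman tree construction:
Step 1: Merge I(12) + F(24) = 36
Step 2: Merge E(25) + (I+F)(36) = 61
Read each symbol's code off the tree from the root (left child = 0, right child = 1).

Codes:
  F: 11 (length 2)
  E: 0 (length 1)
  I: 10 (length 2)
Average code length: 97/61 = 1.5902 bits/symbol


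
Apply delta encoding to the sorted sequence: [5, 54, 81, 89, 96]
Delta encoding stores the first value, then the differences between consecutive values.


First value: 5
Deltas:
  54 - 5 = 49
  81 - 54 = 27
  89 - 81 = 8
  96 - 89 = 7


Delta encoded: [5, 49, 27, 8, 7]


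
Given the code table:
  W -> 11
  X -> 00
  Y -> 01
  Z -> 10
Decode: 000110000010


Decoding:
00 -> X
01 -> Y
10 -> Z
00 -> X
00 -> X
10 -> Z


Result: XYZXXZ


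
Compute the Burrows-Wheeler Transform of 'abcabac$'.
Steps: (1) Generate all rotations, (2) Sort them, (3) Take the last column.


Rotations (sorted):
  0: $abcabac -> last char: c
  1: abac$abc -> last char: c
  2: abcabac$ -> last char: $
  3: ac$abcab -> last char: b
  4: bac$abca -> last char: a
  5: bcabac$a -> last char: a
  6: c$abcaba -> last char: a
  7: cabac$ab -> last char: b


BWT = cc$baaab


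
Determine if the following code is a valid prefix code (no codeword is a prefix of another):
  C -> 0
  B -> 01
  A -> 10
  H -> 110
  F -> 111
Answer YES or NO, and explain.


Checking each pair (does one codeword prefix another?):
  C='0' vs B='01': prefix -- VIOLATION

NO -- this is NOT a valid prefix code. C (0) is a prefix of B (01).


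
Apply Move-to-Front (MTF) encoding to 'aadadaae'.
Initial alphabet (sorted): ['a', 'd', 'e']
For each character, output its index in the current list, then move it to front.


MTF encoding:
'a': index 0 in ['a', 'd', 'e'] -> ['a', 'd', 'e']
'a': index 0 in ['a', 'd', 'e'] -> ['a', 'd', 'e']
'd': index 1 in ['a', 'd', 'e'] -> ['d', 'a', 'e']
'a': index 1 in ['d', 'a', 'e'] -> ['a', 'd', 'e']
'd': index 1 in ['a', 'd', 'e'] -> ['d', 'a', 'e']
'a': index 1 in ['d', 'a', 'e'] -> ['a', 'd', 'e']
'a': index 0 in ['a', 'd', 'e'] -> ['a', 'd', 'e']
'e': index 2 in ['a', 'd', 'e'] -> ['e', 'a', 'd']


Output: [0, 0, 1, 1, 1, 1, 0, 2]


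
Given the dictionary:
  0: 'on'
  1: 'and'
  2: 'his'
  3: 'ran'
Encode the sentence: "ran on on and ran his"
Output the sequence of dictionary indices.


Look up each word in the dictionary:
  'ran' -> 3
  'on' -> 0
  'on' -> 0
  'and' -> 1
  'ran' -> 3
  'his' -> 2

Encoded: [3, 0, 0, 1, 3, 2]


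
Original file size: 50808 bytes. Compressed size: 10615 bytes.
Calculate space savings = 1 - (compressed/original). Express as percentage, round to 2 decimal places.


ratio = compressed/original = 10615/50808 = 0.208924
savings = 1 - ratio = 1 - 0.208924 = 0.791076
as a percentage: 0.791076 * 100 = 79.11%

Space savings = 1 - 10615/50808 = 79.11%


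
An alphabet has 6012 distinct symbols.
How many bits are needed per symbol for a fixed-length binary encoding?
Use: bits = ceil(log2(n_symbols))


log2(6012) = 12.5536
Bracket: 2^12 = 4096 < 6012 <= 2^13 = 8192
So ceil(log2(6012)) = 13

bits = ceil(log2(6012)) = ceil(12.5536) = 13 bits


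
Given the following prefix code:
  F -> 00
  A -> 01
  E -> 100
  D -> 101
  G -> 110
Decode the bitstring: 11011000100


Decoding step by step:
Bits 110 -> G
Bits 110 -> G
Bits 00 -> F
Bits 100 -> E


Decoded message: GGFE


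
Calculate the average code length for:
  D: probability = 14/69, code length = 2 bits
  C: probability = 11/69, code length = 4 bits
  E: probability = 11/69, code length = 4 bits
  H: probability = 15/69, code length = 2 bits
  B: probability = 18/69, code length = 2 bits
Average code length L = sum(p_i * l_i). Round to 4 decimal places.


Weighted contributions p_i * l_i:
  D: (14/69) * 2 = 28/69
  C: (11/69) * 4 = 44/69
  E: (11/69) * 4 = 44/69
  H: (15/69) * 2 = 30/69
  B: (18/69) * 2 = 36/69
Sum = (28 + 44 + 44 + 30 + 36)/69 = 182/69

L = 182/69 = 2.6377 bits/symbol


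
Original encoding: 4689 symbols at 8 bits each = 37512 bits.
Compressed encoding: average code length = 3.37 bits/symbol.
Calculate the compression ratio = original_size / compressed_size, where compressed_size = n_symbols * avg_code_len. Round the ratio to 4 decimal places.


original_size = n_symbols * orig_bits = 4689 * 8 = 37512 bits
compressed_size = n_symbols * avg_code_len = 4689 * 3.37 = 15801.93 bits
ratio = original_size / compressed_size = 37512 / 15801.93 = 2.3739

Compression ratio = 2.3739


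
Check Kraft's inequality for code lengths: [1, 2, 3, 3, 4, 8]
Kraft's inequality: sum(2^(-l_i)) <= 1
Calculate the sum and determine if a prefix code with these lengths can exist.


Sum = 2^(-1) + 2^(-2) + 2^(-3) + 2^(-3) + 2^(-4) + 2^(-8)
    = 0.5 + 0.25 + 0.125 + 0.125 + 0.0625 + 0.00390625
    = 273/256 = 1.06640625
Since 1.06640625 > 1, Kraft's inequality is NOT satisfied.
A prefix code with these lengths CANNOT exist.

Kraft sum = 1.06640625. Not satisfied.


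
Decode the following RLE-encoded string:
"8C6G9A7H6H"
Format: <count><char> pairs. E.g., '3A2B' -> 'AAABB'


Expanding each <count><char> pair:
  8C -> 'CCCCCCCC'
  6G -> 'GGGGGG'
  9A -> 'AAAAAAAAA'
  7H -> 'HHHHHHH'
  6H -> 'HHHHHH'

Decoded = CCCCCCCCGGGGGGAAAAAAAAAHHHHHHHHHHHHH


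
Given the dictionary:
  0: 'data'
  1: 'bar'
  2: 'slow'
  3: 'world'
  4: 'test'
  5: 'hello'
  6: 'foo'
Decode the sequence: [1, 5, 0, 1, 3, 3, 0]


Look up each index in the dictionary:
  1 -> 'bar'
  5 -> 'hello'
  0 -> 'data'
  1 -> 'bar'
  3 -> 'world'
  3 -> 'world'
  0 -> 'data'

Decoded: "bar hello data bar world world data"


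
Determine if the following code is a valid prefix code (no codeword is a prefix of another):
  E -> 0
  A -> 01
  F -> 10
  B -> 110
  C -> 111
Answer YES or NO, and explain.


Checking each pair (does one codeword prefix another?):
  E='0' vs A='01': prefix -- VIOLATION

NO -- this is NOT a valid prefix code. E (0) is a prefix of A (01).


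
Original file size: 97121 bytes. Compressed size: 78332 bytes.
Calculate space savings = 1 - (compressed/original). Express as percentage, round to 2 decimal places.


ratio = compressed/original = 78332/97121 = 0.80654
savings = 1 - ratio = 1 - 0.80654 = 0.19346
as a percentage: 0.19346 * 100 = 19.35%

Space savings = 1 - 78332/97121 = 19.35%


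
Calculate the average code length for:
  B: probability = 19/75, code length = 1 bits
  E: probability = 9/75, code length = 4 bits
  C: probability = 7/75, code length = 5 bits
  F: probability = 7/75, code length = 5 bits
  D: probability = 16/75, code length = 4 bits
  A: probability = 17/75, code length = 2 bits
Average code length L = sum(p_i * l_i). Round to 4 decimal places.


Weighted contributions p_i * l_i:
  B: (19/75) * 1 = 19/75
  E: (9/75) * 4 = 36/75
  C: (7/75) * 5 = 35/75
  F: (7/75) * 5 = 35/75
  D: (16/75) * 4 = 64/75
  A: (17/75) * 2 = 34/75
Sum = (19 + 36 + 35 + 35 + 64 + 34)/75 = 223/75

L = 223/75 = 2.9733 bits/symbol


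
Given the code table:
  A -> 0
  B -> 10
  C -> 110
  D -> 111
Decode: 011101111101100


Decoding:
0 -> A
111 -> D
0 -> A
111 -> D
110 -> C
110 -> C
0 -> A


Result: ADADCCA


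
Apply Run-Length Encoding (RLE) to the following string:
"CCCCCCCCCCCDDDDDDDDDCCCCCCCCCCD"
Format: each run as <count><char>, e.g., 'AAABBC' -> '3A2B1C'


Scanning runs left to right:
  i=0: run of 'C' x 11 -> '11C'
  i=11: run of 'D' x 9 -> '9D'
  i=20: run of 'C' x 10 -> '10C'
  i=30: run of 'D' x 1 -> '1D'

RLE = 11C9D10C1D


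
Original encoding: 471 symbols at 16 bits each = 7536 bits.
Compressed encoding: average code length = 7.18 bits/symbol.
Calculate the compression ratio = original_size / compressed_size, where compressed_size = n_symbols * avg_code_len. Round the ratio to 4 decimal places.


original_size = n_symbols * orig_bits = 471 * 16 = 7536 bits
compressed_size = n_symbols * avg_code_len = 471 * 7.18 = 3381.78 bits
ratio = original_size / compressed_size = 7536 / 3381.78 = 2.2284

Compression ratio = 2.2284


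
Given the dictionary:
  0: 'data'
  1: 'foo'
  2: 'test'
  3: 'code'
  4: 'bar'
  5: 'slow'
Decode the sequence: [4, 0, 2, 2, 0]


Look up each index in the dictionary:
  4 -> 'bar'
  0 -> 'data'
  2 -> 'test'
  2 -> 'test'
  0 -> 'data'

Decoded: "bar data test test data"


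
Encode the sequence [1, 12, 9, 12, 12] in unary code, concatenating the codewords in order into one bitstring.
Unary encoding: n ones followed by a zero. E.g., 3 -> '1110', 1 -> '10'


Encode each number as n ones followed by a terminating 0:
  1 -> 10 (2 bits)
  12 -> 1111111111110 (13 bits)
  9 -> 1111111110 (10 bits)
  12 -> 1111111111110 (13 bits)
  12 -> 1111111111110 (13 bits)
Total length = 2 + 13 + 10 + 13 + 13 = 51 bits.

Unary([1, 12, 9, 12, 12]) = 101111111111110111111111011111111111101111111111110 (51 bits)


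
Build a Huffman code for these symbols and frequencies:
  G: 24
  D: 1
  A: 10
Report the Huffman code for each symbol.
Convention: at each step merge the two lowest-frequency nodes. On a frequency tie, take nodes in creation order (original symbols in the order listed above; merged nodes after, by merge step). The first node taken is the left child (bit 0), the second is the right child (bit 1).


Huffman tree construction:
Step 1: Merge D(1) + A(10) = 11
Step 2: Merge (D+A)(11) + G(24) = 35
Read each symbol's code off the tree from the root (left child = 0, right child = 1).

Codes:
  G: 1 (length 1)
  D: 00 (length 2)
  A: 01 (length 2)
Average code length: 46/35 = 1.3143 bits/symbol


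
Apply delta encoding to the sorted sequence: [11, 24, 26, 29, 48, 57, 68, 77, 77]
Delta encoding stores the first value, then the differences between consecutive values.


First value: 11
Deltas:
  24 - 11 = 13
  26 - 24 = 2
  29 - 26 = 3
  48 - 29 = 19
  57 - 48 = 9
  68 - 57 = 11
  77 - 68 = 9
  77 - 77 = 0


Delta encoded: [11, 13, 2, 3, 19, 9, 11, 9, 0]


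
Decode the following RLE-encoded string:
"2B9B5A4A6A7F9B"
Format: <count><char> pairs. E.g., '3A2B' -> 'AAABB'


Expanding each <count><char> pair:
  2B -> 'BB'
  9B -> 'BBBBBBBBB'
  5A -> 'AAAAA'
  4A -> 'AAAA'
  6A -> 'AAAAAA'
  7F -> 'FFFFFFF'
  9B -> 'BBBBBBBBB'

Decoded = BBBBBBBBBBBAAAAAAAAAAAAAAAFFFFFFFBBBBBBBBB


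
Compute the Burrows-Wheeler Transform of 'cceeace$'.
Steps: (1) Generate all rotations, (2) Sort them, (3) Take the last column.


Rotations (sorted):
  0: $cceeace -> last char: e
  1: ace$ccee -> last char: e
  2: cceeace$ -> last char: $
  3: ce$cceea -> last char: a
  4: ceeace$c -> last char: c
  5: e$cceeac -> last char: c
  6: eace$cce -> last char: e
  7: eeace$cc -> last char: c


BWT = ee$accec


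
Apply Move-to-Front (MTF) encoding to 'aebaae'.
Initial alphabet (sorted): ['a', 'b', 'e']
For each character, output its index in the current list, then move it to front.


MTF encoding:
'a': index 0 in ['a', 'b', 'e'] -> ['a', 'b', 'e']
'e': index 2 in ['a', 'b', 'e'] -> ['e', 'a', 'b']
'b': index 2 in ['e', 'a', 'b'] -> ['b', 'e', 'a']
'a': index 2 in ['b', 'e', 'a'] -> ['a', 'b', 'e']
'a': index 0 in ['a', 'b', 'e'] -> ['a', 'b', 'e']
'e': index 2 in ['a', 'b', 'e'] -> ['e', 'a', 'b']


Output: [0, 2, 2, 2, 0, 2]


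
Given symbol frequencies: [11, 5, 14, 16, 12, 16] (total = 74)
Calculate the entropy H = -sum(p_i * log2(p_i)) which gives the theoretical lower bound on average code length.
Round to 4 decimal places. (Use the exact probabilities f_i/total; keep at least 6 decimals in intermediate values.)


Per-symbol terms -p_i * log2(p_i) with p_i = f_i/74:
  p = 11/74 = 0.148649: log2(p) = -2.750022, -p*log2(p) = 0.408787
  p = 5/74 = 0.067568: log2(p) = -3.887525, -p*log2(p) = 0.262671
  p = 14/74 = 0.189189: log2(p) = -2.402098, -p*log2(p) = 0.454451
  p = 16/74 = 0.216216: log2(p) = -2.209453, -p*log2(p) = 0.477720
  p = 12/74 = 0.162162: log2(p) = -2.624491, -p*log2(p) = 0.425593
  p = 16/74 = 0.216216: log2(p) = -2.209453, -p*log2(p) = 0.477720
H = 0.408787 + 0.262671 + 0.454451 + 0.477720 + 0.425593 + 0.477720 = 2.506942

H = 2.5069 bits/symbol


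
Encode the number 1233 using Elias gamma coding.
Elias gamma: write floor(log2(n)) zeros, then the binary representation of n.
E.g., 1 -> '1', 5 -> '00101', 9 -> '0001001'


num_bits = floor(log2(1233)) + 1 = 11
leading_zeros = num_bits - 1 = 10
binary(1233) = 10011010001

Elias gamma(1233) = '0000000000' + '10011010001' = 000000000010011010001 (21 bits)


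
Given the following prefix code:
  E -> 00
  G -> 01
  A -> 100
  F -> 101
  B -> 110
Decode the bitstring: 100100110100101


Decoding step by step:
Bits 100 -> A
Bits 100 -> A
Bits 110 -> B
Bits 100 -> A
Bits 101 -> F


Decoded message: AABAF


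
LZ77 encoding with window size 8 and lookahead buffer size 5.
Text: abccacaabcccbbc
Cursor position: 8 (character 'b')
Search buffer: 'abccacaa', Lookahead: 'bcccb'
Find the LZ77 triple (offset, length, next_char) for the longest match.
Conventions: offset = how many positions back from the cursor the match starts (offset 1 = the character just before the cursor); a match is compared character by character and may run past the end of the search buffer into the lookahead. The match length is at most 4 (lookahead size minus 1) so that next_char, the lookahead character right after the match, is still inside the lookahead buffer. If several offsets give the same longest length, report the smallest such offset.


Try each offset into the search buffer:
  offset=1 (pos 7, char 'a'): match length 0
  offset=2 (pos 6, char 'a'): match length 0
  offset=3 (pos 5, char 'c'): match length 0
  offset=4 (pos 4, char 'a'): match length 0
  offset=5 (pos 3, char 'c'): match length 0
  offset=6 (pos 2, char 'c'): match length 0
  offset=7 (pos 1, char 'b'): match length 3
  offset=8 (pos 0, char 'a'): match length 0
Longest match has length 3 at offset 7.
next_char = character at position 8 + 3 = 11 -> 'c'

Best match: offset=7, length=3 (matching 'bcc' starting at position 1)
LZ77 triple: (7, 3, 'c')


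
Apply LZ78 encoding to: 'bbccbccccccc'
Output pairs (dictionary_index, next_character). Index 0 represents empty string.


LZ78 encoding steps:
Dictionary: {0: ''}
Step 1: w='' (idx 0), next='b' -> output (0, 'b'), add 'b' as idx 1
Step 2: w='b' (idx 1), next='c' -> output (1, 'c'), add 'bc' as idx 2
Step 3: w='' (idx 0), next='c' -> output (0, 'c'), add 'c' as idx 3
Step 4: w='bc' (idx 2), next='c' -> output (2, 'c'), add 'bcc' as idx 4
Step 5: w='c' (idx 3), next='c' -> output (3, 'c'), add 'cc' as idx 5
Step 6: w='cc' (idx 5), next='c' -> output (5, 'c'), add 'ccc' as idx 6


Encoded: [(0, 'b'), (1, 'c'), (0, 'c'), (2, 'c'), (3, 'c'), (5, 'c')]


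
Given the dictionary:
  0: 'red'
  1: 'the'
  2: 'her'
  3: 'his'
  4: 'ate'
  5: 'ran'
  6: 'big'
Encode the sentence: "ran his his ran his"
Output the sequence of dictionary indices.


Look up each word in the dictionary:
  'ran' -> 5
  'his' -> 3
  'his' -> 3
  'ran' -> 5
  'his' -> 3

Encoded: [5, 3, 3, 5, 3]


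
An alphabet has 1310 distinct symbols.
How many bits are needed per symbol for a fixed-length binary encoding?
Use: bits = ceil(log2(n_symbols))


log2(1310) = 10.3554
Bracket: 2^10 = 1024 < 1310 <= 2^11 = 2048
So ceil(log2(1310)) = 11

bits = ceil(log2(1310)) = ceil(10.3554) = 11 bits


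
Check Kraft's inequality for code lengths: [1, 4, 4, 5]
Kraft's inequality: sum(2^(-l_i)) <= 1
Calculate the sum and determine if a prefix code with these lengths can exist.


Sum = 2^(-1) + 2^(-4) + 2^(-4) + 2^(-5)
    = 0.5 + 0.0625 + 0.0625 + 0.03125
    = 21/32 = 0.65625
Since 0.65625 <= 1, Kraft's inequality IS satisfied.
A prefix code with these lengths CAN exist.

Kraft sum = 0.65625. Satisfied.


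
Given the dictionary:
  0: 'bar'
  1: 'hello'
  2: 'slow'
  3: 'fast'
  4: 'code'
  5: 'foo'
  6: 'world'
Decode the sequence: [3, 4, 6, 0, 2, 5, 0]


Look up each index in the dictionary:
  3 -> 'fast'
  4 -> 'code'
  6 -> 'world'
  0 -> 'bar'
  2 -> 'slow'
  5 -> 'foo'
  0 -> 'bar'

Decoded: "fast code world bar slow foo bar"


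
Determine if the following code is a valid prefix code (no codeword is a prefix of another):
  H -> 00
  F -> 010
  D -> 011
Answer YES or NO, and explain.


Checking each pair (does one codeword prefix another?):
  H='00' vs F='010': no prefix
  H='00' vs D='011': no prefix
  F='010' vs H='00': no prefix
  F='010' vs D='011': no prefix
  D='011' vs H='00': no prefix
  D='011' vs F='010': no prefix
No violation found over all pairs.

YES -- this is a valid prefix code. No codeword is a prefix of any other codeword.


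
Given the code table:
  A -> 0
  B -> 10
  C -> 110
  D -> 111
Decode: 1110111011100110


Decoding:
111 -> D
0 -> A
111 -> D
0 -> A
111 -> D
0 -> A
0 -> A
110 -> C


Result: DADADAAC


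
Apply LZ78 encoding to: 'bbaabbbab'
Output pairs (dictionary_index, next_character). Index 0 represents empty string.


LZ78 encoding steps:
Dictionary: {0: ''}
Step 1: w='' (idx 0), next='b' -> output (0, 'b'), add 'b' as idx 1
Step 2: w='b' (idx 1), next='a' -> output (1, 'a'), add 'ba' as idx 2
Step 3: w='' (idx 0), next='a' -> output (0, 'a'), add 'a' as idx 3
Step 4: w='b' (idx 1), next='b' -> output (1, 'b'), add 'bb' as idx 4
Step 5: w='ba' (idx 2), next='b' -> output (2, 'b'), add 'bab' as idx 5


Encoded: [(0, 'b'), (1, 'a'), (0, 'a'), (1, 'b'), (2, 'b')]


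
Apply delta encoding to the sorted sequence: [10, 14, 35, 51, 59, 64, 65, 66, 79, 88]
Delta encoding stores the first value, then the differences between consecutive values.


First value: 10
Deltas:
  14 - 10 = 4
  35 - 14 = 21
  51 - 35 = 16
  59 - 51 = 8
  64 - 59 = 5
  65 - 64 = 1
  66 - 65 = 1
  79 - 66 = 13
  88 - 79 = 9


Delta encoded: [10, 4, 21, 16, 8, 5, 1, 1, 13, 9]


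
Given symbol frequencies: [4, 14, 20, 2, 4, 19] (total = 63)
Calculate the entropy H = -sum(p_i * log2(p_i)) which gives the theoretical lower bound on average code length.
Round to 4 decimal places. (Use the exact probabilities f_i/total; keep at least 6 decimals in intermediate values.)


Per-symbol terms -p_i * log2(p_i) with p_i = f_i/63:
  p = 4/63 = 0.063492: log2(p) = -3.977280, -p*log2(p) = 0.252526
  p = 14/63 = 0.222222: log2(p) = -2.169925, -p*log2(p) = 0.482206
  p = 20/63 = 0.317460: log2(p) = -1.655352, -p*log2(p) = 0.525509
  p = 2/63 = 0.031746: log2(p) = -4.977280, -p*log2(p) = 0.158009
  p = 4/63 = 0.063492: log2(p) = -3.977280, -p*log2(p) = 0.252526
  p = 19/63 = 0.301587: log2(p) = -1.729352, -p*log2(p) = 0.521551
H = 0.252526 + 0.482206 + 0.525509 + 0.158009 + 0.252526 + 0.521551 = 2.192327

H = 2.1923 bits/symbol


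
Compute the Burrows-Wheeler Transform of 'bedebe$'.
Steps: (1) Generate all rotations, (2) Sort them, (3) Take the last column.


Rotations (sorted):
  0: $bedebe -> last char: e
  1: be$bede -> last char: e
  2: bedebe$ -> last char: $
  3: debe$be -> last char: e
  4: e$bedeb -> last char: b
  5: ebe$bed -> last char: d
  6: edebe$b -> last char: b


BWT = ee$ebdb


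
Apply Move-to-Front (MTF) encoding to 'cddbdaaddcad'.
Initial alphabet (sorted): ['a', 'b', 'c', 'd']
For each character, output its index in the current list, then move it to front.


MTF encoding:
'c': index 2 in ['a', 'b', 'c', 'd'] -> ['c', 'a', 'b', 'd']
'd': index 3 in ['c', 'a', 'b', 'd'] -> ['d', 'c', 'a', 'b']
'd': index 0 in ['d', 'c', 'a', 'b'] -> ['d', 'c', 'a', 'b']
'b': index 3 in ['d', 'c', 'a', 'b'] -> ['b', 'd', 'c', 'a']
'd': index 1 in ['b', 'd', 'c', 'a'] -> ['d', 'b', 'c', 'a']
'a': index 3 in ['d', 'b', 'c', 'a'] -> ['a', 'd', 'b', 'c']
'a': index 0 in ['a', 'd', 'b', 'c'] -> ['a', 'd', 'b', 'c']
'd': index 1 in ['a', 'd', 'b', 'c'] -> ['d', 'a', 'b', 'c']
'd': index 0 in ['d', 'a', 'b', 'c'] -> ['d', 'a', 'b', 'c']
'c': index 3 in ['d', 'a', 'b', 'c'] -> ['c', 'd', 'a', 'b']
'a': index 2 in ['c', 'd', 'a', 'b'] -> ['a', 'c', 'd', 'b']
'd': index 2 in ['a', 'c', 'd', 'b'] -> ['d', 'a', 'c', 'b']


Output: [2, 3, 0, 3, 1, 3, 0, 1, 0, 3, 2, 2]


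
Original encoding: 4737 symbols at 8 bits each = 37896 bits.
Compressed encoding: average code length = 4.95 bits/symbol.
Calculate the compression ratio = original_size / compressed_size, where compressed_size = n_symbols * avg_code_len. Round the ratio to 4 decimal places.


original_size = n_symbols * orig_bits = 4737 * 8 = 37896 bits
compressed_size = n_symbols * avg_code_len = 4737 * 4.95 = 23448.15 bits
ratio = original_size / compressed_size = 37896 / 23448.15 = 1.6162

Compression ratio = 1.6162


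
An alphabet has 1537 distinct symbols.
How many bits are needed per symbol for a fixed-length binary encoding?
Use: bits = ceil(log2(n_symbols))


log2(1537) = 10.5859
Bracket: 2^10 = 1024 < 1537 <= 2^11 = 2048
So ceil(log2(1537)) = 11

bits = ceil(log2(1537)) = ceil(10.5859) = 11 bits


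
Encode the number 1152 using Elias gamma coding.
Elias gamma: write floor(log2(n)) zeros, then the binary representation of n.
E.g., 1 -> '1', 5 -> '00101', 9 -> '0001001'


num_bits = floor(log2(1152)) + 1 = 11
leading_zeros = num_bits - 1 = 10
binary(1152) = 10010000000

Elias gamma(1152) = '0000000000' + '10010000000' = 000000000010010000000 (21 bits)


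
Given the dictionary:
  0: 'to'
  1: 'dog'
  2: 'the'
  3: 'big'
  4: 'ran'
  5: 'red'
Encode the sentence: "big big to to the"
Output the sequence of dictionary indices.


Look up each word in the dictionary:
  'big' -> 3
  'big' -> 3
  'to' -> 0
  'to' -> 0
  'the' -> 2

Encoded: [3, 3, 0, 0, 2]


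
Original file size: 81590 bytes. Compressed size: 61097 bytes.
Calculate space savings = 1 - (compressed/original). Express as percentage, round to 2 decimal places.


ratio = compressed/original = 61097/81590 = 0.74883
savings = 1 - ratio = 1 - 0.74883 = 0.25117
as a percentage: 0.25117 * 100 = 25.12%

Space savings = 1 - 61097/81590 = 25.12%


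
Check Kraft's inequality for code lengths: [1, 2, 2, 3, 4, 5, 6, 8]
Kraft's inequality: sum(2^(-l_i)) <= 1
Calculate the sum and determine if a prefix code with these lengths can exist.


Sum = 2^(-1) + 2^(-2) + 2^(-2) + 2^(-3) + 2^(-4) + 2^(-5) + 2^(-6) + 2^(-8)
    = 0.5 + 0.25 + 0.25 + 0.125 + 0.0625 + 0.03125 + 0.015625 + 0.00390625
    = 317/256 = 1.23828125
Since 1.23828125 > 1, Kraft's inequality is NOT satisfied.
A prefix code with these lengths CANNOT exist.

Kraft sum = 1.23828125. Not satisfied.


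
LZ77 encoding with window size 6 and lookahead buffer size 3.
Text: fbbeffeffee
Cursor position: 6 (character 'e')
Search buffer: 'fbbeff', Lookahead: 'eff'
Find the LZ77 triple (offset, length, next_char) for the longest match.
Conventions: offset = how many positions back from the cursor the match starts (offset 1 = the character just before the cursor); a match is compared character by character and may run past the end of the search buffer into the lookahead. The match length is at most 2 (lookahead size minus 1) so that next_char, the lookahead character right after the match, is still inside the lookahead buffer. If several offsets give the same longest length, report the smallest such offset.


Try each offset into the search buffer:
  offset=1 (pos 5, char 'f'): match length 0
  offset=2 (pos 4, char 'f'): match length 0
  offset=3 (pos 3, char 'e'): match length 2
  offset=4 (pos 2, char 'b'): match length 0
  offset=5 (pos 1, char 'b'): match length 0
  offset=6 (pos 0, char 'f'): match length 0
Longest match has length 2 at offset 3.
next_char = character at position 6 + 2 = 8 -> 'f'

Best match: offset=3, length=2 (matching 'ef' starting at position 3)
LZ77 triple: (3, 2, 'f')


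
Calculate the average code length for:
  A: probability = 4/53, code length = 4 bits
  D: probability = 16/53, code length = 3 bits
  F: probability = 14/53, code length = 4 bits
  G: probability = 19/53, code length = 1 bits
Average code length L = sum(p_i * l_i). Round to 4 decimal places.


Weighted contributions p_i * l_i:
  A: (4/53) * 4 = 16/53
  D: (16/53) * 3 = 48/53
  F: (14/53) * 4 = 56/53
  G: (19/53) * 1 = 19/53
Sum = (16 + 48 + 56 + 19)/53 = 139/53

L = 139/53 = 2.6226 bits/symbol


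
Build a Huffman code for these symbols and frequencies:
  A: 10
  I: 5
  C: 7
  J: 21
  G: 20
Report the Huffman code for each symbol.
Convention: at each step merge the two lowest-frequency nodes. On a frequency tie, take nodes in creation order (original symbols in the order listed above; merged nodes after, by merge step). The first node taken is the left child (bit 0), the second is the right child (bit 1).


Huffman tree construction:
Step 1: Merge I(5) + C(7) = 12
Step 2: Merge A(10) + (I+C)(12) = 22
Step 3: Merge G(20) + J(21) = 41
Step 4: Merge (A+(I+C))(22) + (G+J)(41) = 63
Read each symbol's code off the tree from the root (left child = 0, right child = 1).

Codes:
  A: 00 (length 2)
  I: 010 (length 3)
  C: 011 (length 3)
  J: 11 (length 2)
  G: 10 (length 2)
Average code length: 138/63 = 2.1905 bits/symbol


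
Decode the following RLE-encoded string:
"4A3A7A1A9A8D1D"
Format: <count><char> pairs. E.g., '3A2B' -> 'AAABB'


Expanding each <count><char> pair:
  4A -> 'AAAA'
  3A -> 'AAA'
  7A -> 'AAAAAAA'
  1A -> 'A'
  9A -> 'AAAAAAAAA'
  8D -> 'DDDDDDDD'
  1D -> 'D'

Decoded = AAAAAAAAAAAAAAAAAAAAAAAADDDDDDDDD


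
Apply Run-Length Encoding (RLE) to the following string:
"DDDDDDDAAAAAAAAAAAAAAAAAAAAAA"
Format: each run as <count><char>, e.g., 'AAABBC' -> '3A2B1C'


Scanning runs left to right:
  i=0: run of 'D' x 7 -> '7D'
  i=7: run of 'A' x 22 -> '22A'

RLE = 7D22A


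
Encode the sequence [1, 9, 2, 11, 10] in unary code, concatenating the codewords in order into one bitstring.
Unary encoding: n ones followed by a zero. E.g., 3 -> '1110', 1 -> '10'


Encode each number as n ones followed by a terminating 0:
  1 -> 10 (2 bits)
  9 -> 1111111110 (10 bits)
  2 -> 110 (3 bits)
  11 -> 111111111110 (12 bits)
  10 -> 11111111110 (11 bits)
Total length = 2 + 10 + 3 + 12 + 11 = 38 bits.

Unary([1, 9, 2, 11, 10]) = 10111111111011011111111111011111111110 (38 bits)
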